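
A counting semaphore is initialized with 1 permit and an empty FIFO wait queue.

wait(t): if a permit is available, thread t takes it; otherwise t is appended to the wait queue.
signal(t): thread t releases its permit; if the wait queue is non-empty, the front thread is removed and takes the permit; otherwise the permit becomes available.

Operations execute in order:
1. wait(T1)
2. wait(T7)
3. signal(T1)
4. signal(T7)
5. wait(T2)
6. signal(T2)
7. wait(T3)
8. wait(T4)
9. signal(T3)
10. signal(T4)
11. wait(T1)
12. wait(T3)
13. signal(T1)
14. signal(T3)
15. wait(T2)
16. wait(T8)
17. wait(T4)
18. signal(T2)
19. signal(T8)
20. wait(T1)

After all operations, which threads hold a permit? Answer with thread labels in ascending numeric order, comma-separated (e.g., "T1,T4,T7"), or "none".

Step 1: wait(T1) -> count=0 queue=[] holders={T1}
Step 2: wait(T7) -> count=0 queue=[T7] holders={T1}
Step 3: signal(T1) -> count=0 queue=[] holders={T7}
Step 4: signal(T7) -> count=1 queue=[] holders={none}
Step 5: wait(T2) -> count=0 queue=[] holders={T2}
Step 6: signal(T2) -> count=1 queue=[] holders={none}
Step 7: wait(T3) -> count=0 queue=[] holders={T3}
Step 8: wait(T4) -> count=0 queue=[T4] holders={T3}
Step 9: signal(T3) -> count=0 queue=[] holders={T4}
Step 10: signal(T4) -> count=1 queue=[] holders={none}
Step 11: wait(T1) -> count=0 queue=[] holders={T1}
Step 12: wait(T3) -> count=0 queue=[T3] holders={T1}
Step 13: signal(T1) -> count=0 queue=[] holders={T3}
Step 14: signal(T3) -> count=1 queue=[] holders={none}
Step 15: wait(T2) -> count=0 queue=[] holders={T2}
Step 16: wait(T8) -> count=0 queue=[T8] holders={T2}
Step 17: wait(T4) -> count=0 queue=[T8,T4] holders={T2}
Step 18: signal(T2) -> count=0 queue=[T4] holders={T8}
Step 19: signal(T8) -> count=0 queue=[] holders={T4}
Step 20: wait(T1) -> count=0 queue=[T1] holders={T4}
Final holders: T4

Answer: T4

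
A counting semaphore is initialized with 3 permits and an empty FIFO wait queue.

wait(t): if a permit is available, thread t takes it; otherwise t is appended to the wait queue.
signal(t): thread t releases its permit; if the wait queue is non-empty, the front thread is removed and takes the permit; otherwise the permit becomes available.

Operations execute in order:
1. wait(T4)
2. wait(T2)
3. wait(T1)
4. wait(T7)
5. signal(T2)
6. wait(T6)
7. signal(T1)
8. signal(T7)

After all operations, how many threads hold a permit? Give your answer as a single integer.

Answer: 2

Derivation:
Step 1: wait(T4) -> count=2 queue=[] holders={T4}
Step 2: wait(T2) -> count=1 queue=[] holders={T2,T4}
Step 3: wait(T1) -> count=0 queue=[] holders={T1,T2,T4}
Step 4: wait(T7) -> count=0 queue=[T7] holders={T1,T2,T4}
Step 5: signal(T2) -> count=0 queue=[] holders={T1,T4,T7}
Step 6: wait(T6) -> count=0 queue=[T6] holders={T1,T4,T7}
Step 7: signal(T1) -> count=0 queue=[] holders={T4,T6,T7}
Step 8: signal(T7) -> count=1 queue=[] holders={T4,T6}
Final holders: {T4,T6} -> 2 thread(s)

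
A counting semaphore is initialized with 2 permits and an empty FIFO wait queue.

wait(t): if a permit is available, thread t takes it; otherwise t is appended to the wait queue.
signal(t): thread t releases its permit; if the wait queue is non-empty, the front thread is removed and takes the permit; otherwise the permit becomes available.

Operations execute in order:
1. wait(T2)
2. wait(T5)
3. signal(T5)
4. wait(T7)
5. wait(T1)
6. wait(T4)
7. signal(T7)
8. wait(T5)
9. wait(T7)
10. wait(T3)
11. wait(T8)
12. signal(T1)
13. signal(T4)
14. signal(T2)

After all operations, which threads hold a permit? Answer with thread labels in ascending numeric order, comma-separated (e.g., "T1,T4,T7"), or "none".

Answer: T5,T7

Derivation:
Step 1: wait(T2) -> count=1 queue=[] holders={T2}
Step 2: wait(T5) -> count=0 queue=[] holders={T2,T5}
Step 3: signal(T5) -> count=1 queue=[] holders={T2}
Step 4: wait(T7) -> count=0 queue=[] holders={T2,T7}
Step 5: wait(T1) -> count=0 queue=[T1] holders={T2,T7}
Step 6: wait(T4) -> count=0 queue=[T1,T4] holders={T2,T7}
Step 7: signal(T7) -> count=0 queue=[T4] holders={T1,T2}
Step 8: wait(T5) -> count=0 queue=[T4,T5] holders={T1,T2}
Step 9: wait(T7) -> count=0 queue=[T4,T5,T7] holders={T1,T2}
Step 10: wait(T3) -> count=0 queue=[T4,T5,T7,T3] holders={T1,T2}
Step 11: wait(T8) -> count=0 queue=[T4,T5,T7,T3,T8] holders={T1,T2}
Step 12: signal(T1) -> count=0 queue=[T5,T7,T3,T8] holders={T2,T4}
Step 13: signal(T4) -> count=0 queue=[T7,T3,T8] holders={T2,T5}
Step 14: signal(T2) -> count=0 queue=[T3,T8] holders={T5,T7}
Final holders: T5,T7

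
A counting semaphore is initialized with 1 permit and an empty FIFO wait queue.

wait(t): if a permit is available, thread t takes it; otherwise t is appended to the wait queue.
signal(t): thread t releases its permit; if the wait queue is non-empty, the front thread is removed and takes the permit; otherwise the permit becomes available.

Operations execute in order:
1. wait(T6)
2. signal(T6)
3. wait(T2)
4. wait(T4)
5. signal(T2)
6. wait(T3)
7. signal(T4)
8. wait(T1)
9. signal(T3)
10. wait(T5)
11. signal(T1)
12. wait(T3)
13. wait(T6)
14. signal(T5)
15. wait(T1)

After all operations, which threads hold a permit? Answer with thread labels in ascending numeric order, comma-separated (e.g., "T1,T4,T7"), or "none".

Answer: T3

Derivation:
Step 1: wait(T6) -> count=0 queue=[] holders={T6}
Step 2: signal(T6) -> count=1 queue=[] holders={none}
Step 3: wait(T2) -> count=0 queue=[] holders={T2}
Step 4: wait(T4) -> count=0 queue=[T4] holders={T2}
Step 5: signal(T2) -> count=0 queue=[] holders={T4}
Step 6: wait(T3) -> count=0 queue=[T3] holders={T4}
Step 7: signal(T4) -> count=0 queue=[] holders={T3}
Step 8: wait(T1) -> count=0 queue=[T1] holders={T3}
Step 9: signal(T3) -> count=0 queue=[] holders={T1}
Step 10: wait(T5) -> count=0 queue=[T5] holders={T1}
Step 11: signal(T1) -> count=0 queue=[] holders={T5}
Step 12: wait(T3) -> count=0 queue=[T3] holders={T5}
Step 13: wait(T6) -> count=0 queue=[T3,T6] holders={T5}
Step 14: signal(T5) -> count=0 queue=[T6] holders={T3}
Step 15: wait(T1) -> count=0 queue=[T6,T1] holders={T3}
Final holders: T3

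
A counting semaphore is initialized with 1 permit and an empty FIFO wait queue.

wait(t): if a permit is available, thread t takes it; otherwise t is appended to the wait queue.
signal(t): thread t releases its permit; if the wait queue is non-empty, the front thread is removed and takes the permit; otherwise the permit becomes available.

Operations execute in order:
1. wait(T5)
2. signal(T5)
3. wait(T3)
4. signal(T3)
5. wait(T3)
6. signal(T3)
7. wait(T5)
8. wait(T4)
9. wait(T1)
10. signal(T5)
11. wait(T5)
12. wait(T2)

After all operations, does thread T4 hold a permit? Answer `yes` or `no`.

Answer: yes

Derivation:
Step 1: wait(T5) -> count=0 queue=[] holders={T5}
Step 2: signal(T5) -> count=1 queue=[] holders={none}
Step 3: wait(T3) -> count=0 queue=[] holders={T3}
Step 4: signal(T3) -> count=1 queue=[] holders={none}
Step 5: wait(T3) -> count=0 queue=[] holders={T3}
Step 6: signal(T3) -> count=1 queue=[] holders={none}
Step 7: wait(T5) -> count=0 queue=[] holders={T5}
Step 8: wait(T4) -> count=0 queue=[T4] holders={T5}
Step 9: wait(T1) -> count=0 queue=[T4,T1] holders={T5}
Step 10: signal(T5) -> count=0 queue=[T1] holders={T4}
Step 11: wait(T5) -> count=0 queue=[T1,T5] holders={T4}
Step 12: wait(T2) -> count=0 queue=[T1,T5,T2] holders={T4}
Final holders: {T4} -> T4 in holders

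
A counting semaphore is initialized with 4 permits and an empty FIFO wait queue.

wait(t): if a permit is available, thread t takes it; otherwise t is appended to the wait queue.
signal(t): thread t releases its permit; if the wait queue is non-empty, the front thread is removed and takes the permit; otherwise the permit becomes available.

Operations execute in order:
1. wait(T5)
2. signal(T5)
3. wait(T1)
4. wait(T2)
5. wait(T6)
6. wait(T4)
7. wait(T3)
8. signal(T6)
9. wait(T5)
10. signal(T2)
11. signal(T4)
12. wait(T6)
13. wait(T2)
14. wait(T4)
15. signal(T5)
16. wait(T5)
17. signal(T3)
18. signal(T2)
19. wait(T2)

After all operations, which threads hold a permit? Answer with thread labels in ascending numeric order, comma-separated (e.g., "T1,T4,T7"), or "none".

Answer: T1,T4,T5,T6

Derivation:
Step 1: wait(T5) -> count=3 queue=[] holders={T5}
Step 2: signal(T5) -> count=4 queue=[] holders={none}
Step 3: wait(T1) -> count=3 queue=[] holders={T1}
Step 4: wait(T2) -> count=2 queue=[] holders={T1,T2}
Step 5: wait(T6) -> count=1 queue=[] holders={T1,T2,T6}
Step 6: wait(T4) -> count=0 queue=[] holders={T1,T2,T4,T6}
Step 7: wait(T3) -> count=0 queue=[T3] holders={T1,T2,T4,T6}
Step 8: signal(T6) -> count=0 queue=[] holders={T1,T2,T3,T4}
Step 9: wait(T5) -> count=0 queue=[T5] holders={T1,T2,T3,T4}
Step 10: signal(T2) -> count=0 queue=[] holders={T1,T3,T4,T5}
Step 11: signal(T4) -> count=1 queue=[] holders={T1,T3,T5}
Step 12: wait(T6) -> count=0 queue=[] holders={T1,T3,T5,T6}
Step 13: wait(T2) -> count=0 queue=[T2] holders={T1,T3,T5,T6}
Step 14: wait(T4) -> count=0 queue=[T2,T4] holders={T1,T3,T5,T6}
Step 15: signal(T5) -> count=0 queue=[T4] holders={T1,T2,T3,T6}
Step 16: wait(T5) -> count=0 queue=[T4,T5] holders={T1,T2,T3,T6}
Step 17: signal(T3) -> count=0 queue=[T5] holders={T1,T2,T4,T6}
Step 18: signal(T2) -> count=0 queue=[] holders={T1,T4,T5,T6}
Step 19: wait(T2) -> count=0 queue=[T2] holders={T1,T4,T5,T6}
Final holders: T1,T4,T5,T6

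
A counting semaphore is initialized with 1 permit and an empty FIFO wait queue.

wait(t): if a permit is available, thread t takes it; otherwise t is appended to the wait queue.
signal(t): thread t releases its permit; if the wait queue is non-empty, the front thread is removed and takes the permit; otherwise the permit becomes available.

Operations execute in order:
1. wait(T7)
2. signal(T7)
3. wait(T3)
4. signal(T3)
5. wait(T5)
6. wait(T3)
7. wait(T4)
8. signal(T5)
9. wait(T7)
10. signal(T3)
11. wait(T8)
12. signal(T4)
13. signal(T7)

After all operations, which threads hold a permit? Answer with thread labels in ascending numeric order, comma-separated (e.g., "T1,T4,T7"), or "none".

Answer: T8

Derivation:
Step 1: wait(T7) -> count=0 queue=[] holders={T7}
Step 2: signal(T7) -> count=1 queue=[] holders={none}
Step 3: wait(T3) -> count=0 queue=[] holders={T3}
Step 4: signal(T3) -> count=1 queue=[] holders={none}
Step 5: wait(T5) -> count=0 queue=[] holders={T5}
Step 6: wait(T3) -> count=0 queue=[T3] holders={T5}
Step 7: wait(T4) -> count=0 queue=[T3,T4] holders={T5}
Step 8: signal(T5) -> count=0 queue=[T4] holders={T3}
Step 9: wait(T7) -> count=0 queue=[T4,T7] holders={T3}
Step 10: signal(T3) -> count=0 queue=[T7] holders={T4}
Step 11: wait(T8) -> count=0 queue=[T7,T8] holders={T4}
Step 12: signal(T4) -> count=0 queue=[T8] holders={T7}
Step 13: signal(T7) -> count=0 queue=[] holders={T8}
Final holders: T8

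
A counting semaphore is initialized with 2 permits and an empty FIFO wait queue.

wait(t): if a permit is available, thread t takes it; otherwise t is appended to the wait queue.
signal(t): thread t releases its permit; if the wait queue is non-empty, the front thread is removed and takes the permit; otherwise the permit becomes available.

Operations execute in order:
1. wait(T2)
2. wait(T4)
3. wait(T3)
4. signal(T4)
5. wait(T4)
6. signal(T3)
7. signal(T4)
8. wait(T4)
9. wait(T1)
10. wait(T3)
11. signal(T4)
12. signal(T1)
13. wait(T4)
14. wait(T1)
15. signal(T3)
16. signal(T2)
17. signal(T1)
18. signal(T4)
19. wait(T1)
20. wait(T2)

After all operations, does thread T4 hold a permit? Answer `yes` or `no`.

Step 1: wait(T2) -> count=1 queue=[] holders={T2}
Step 2: wait(T4) -> count=0 queue=[] holders={T2,T4}
Step 3: wait(T3) -> count=0 queue=[T3] holders={T2,T4}
Step 4: signal(T4) -> count=0 queue=[] holders={T2,T3}
Step 5: wait(T4) -> count=0 queue=[T4] holders={T2,T3}
Step 6: signal(T3) -> count=0 queue=[] holders={T2,T4}
Step 7: signal(T4) -> count=1 queue=[] holders={T2}
Step 8: wait(T4) -> count=0 queue=[] holders={T2,T4}
Step 9: wait(T1) -> count=0 queue=[T1] holders={T2,T4}
Step 10: wait(T3) -> count=0 queue=[T1,T3] holders={T2,T4}
Step 11: signal(T4) -> count=0 queue=[T3] holders={T1,T2}
Step 12: signal(T1) -> count=0 queue=[] holders={T2,T3}
Step 13: wait(T4) -> count=0 queue=[T4] holders={T2,T3}
Step 14: wait(T1) -> count=0 queue=[T4,T1] holders={T2,T3}
Step 15: signal(T3) -> count=0 queue=[T1] holders={T2,T4}
Step 16: signal(T2) -> count=0 queue=[] holders={T1,T4}
Step 17: signal(T1) -> count=1 queue=[] holders={T4}
Step 18: signal(T4) -> count=2 queue=[] holders={none}
Step 19: wait(T1) -> count=1 queue=[] holders={T1}
Step 20: wait(T2) -> count=0 queue=[] holders={T1,T2}
Final holders: {T1,T2} -> T4 not in holders

Answer: no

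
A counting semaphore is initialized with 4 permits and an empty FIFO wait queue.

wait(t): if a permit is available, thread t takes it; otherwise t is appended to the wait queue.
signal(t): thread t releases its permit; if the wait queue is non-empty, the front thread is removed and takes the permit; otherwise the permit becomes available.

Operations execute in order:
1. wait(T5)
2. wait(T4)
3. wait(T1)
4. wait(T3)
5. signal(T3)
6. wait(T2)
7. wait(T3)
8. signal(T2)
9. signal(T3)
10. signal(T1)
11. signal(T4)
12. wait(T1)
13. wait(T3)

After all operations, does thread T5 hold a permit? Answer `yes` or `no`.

Answer: yes

Derivation:
Step 1: wait(T5) -> count=3 queue=[] holders={T5}
Step 2: wait(T4) -> count=2 queue=[] holders={T4,T5}
Step 3: wait(T1) -> count=1 queue=[] holders={T1,T4,T5}
Step 4: wait(T3) -> count=0 queue=[] holders={T1,T3,T4,T5}
Step 5: signal(T3) -> count=1 queue=[] holders={T1,T4,T5}
Step 6: wait(T2) -> count=0 queue=[] holders={T1,T2,T4,T5}
Step 7: wait(T3) -> count=0 queue=[T3] holders={T1,T2,T4,T5}
Step 8: signal(T2) -> count=0 queue=[] holders={T1,T3,T4,T5}
Step 9: signal(T3) -> count=1 queue=[] holders={T1,T4,T5}
Step 10: signal(T1) -> count=2 queue=[] holders={T4,T5}
Step 11: signal(T4) -> count=3 queue=[] holders={T5}
Step 12: wait(T1) -> count=2 queue=[] holders={T1,T5}
Step 13: wait(T3) -> count=1 queue=[] holders={T1,T3,T5}
Final holders: {T1,T3,T5} -> T5 in holders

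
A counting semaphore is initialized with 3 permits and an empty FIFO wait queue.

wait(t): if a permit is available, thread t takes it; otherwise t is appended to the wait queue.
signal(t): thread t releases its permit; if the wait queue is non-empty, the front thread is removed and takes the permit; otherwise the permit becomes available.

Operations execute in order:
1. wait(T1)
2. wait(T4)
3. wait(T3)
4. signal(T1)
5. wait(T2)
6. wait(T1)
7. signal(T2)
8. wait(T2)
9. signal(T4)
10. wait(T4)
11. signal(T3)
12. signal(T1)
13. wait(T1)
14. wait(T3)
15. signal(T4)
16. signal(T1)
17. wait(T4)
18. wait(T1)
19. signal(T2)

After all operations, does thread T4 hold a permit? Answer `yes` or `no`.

Step 1: wait(T1) -> count=2 queue=[] holders={T1}
Step 2: wait(T4) -> count=1 queue=[] holders={T1,T4}
Step 3: wait(T3) -> count=0 queue=[] holders={T1,T3,T4}
Step 4: signal(T1) -> count=1 queue=[] holders={T3,T4}
Step 5: wait(T2) -> count=0 queue=[] holders={T2,T3,T4}
Step 6: wait(T1) -> count=0 queue=[T1] holders={T2,T3,T4}
Step 7: signal(T2) -> count=0 queue=[] holders={T1,T3,T4}
Step 8: wait(T2) -> count=0 queue=[T2] holders={T1,T3,T4}
Step 9: signal(T4) -> count=0 queue=[] holders={T1,T2,T3}
Step 10: wait(T4) -> count=0 queue=[T4] holders={T1,T2,T3}
Step 11: signal(T3) -> count=0 queue=[] holders={T1,T2,T4}
Step 12: signal(T1) -> count=1 queue=[] holders={T2,T4}
Step 13: wait(T1) -> count=0 queue=[] holders={T1,T2,T4}
Step 14: wait(T3) -> count=0 queue=[T3] holders={T1,T2,T4}
Step 15: signal(T4) -> count=0 queue=[] holders={T1,T2,T3}
Step 16: signal(T1) -> count=1 queue=[] holders={T2,T3}
Step 17: wait(T4) -> count=0 queue=[] holders={T2,T3,T4}
Step 18: wait(T1) -> count=0 queue=[T1] holders={T2,T3,T4}
Step 19: signal(T2) -> count=0 queue=[] holders={T1,T3,T4}
Final holders: {T1,T3,T4} -> T4 in holders

Answer: yes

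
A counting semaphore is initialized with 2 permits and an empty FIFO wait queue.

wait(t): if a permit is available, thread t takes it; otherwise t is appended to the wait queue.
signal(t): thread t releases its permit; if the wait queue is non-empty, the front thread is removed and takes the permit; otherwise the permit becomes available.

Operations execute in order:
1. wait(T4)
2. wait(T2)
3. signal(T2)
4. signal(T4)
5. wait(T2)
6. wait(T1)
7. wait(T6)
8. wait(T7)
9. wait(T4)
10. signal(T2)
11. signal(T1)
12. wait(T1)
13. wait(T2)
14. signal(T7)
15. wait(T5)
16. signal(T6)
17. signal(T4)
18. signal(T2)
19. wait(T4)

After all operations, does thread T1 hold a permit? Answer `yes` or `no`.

Answer: yes

Derivation:
Step 1: wait(T4) -> count=1 queue=[] holders={T4}
Step 2: wait(T2) -> count=0 queue=[] holders={T2,T4}
Step 3: signal(T2) -> count=1 queue=[] holders={T4}
Step 4: signal(T4) -> count=2 queue=[] holders={none}
Step 5: wait(T2) -> count=1 queue=[] holders={T2}
Step 6: wait(T1) -> count=0 queue=[] holders={T1,T2}
Step 7: wait(T6) -> count=0 queue=[T6] holders={T1,T2}
Step 8: wait(T7) -> count=0 queue=[T6,T7] holders={T1,T2}
Step 9: wait(T4) -> count=0 queue=[T6,T7,T4] holders={T1,T2}
Step 10: signal(T2) -> count=0 queue=[T7,T4] holders={T1,T6}
Step 11: signal(T1) -> count=0 queue=[T4] holders={T6,T7}
Step 12: wait(T1) -> count=0 queue=[T4,T1] holders={T6,T7}
Step 13: wait(T2) -> count=0 queue=[T4,T1,T2] holders={T6,T7}
Step 14: signal(T7) -> count=0 queue=[T1,T2] holders={T4,T6}
Step 15: wait(T5) -> count=0 queue=[T1,T2,T5] holders={T4,T6}
Step 16: signal(T6) -> count=0 queue=[T2,T5] holders={T1,T4}
Step 17: signal(T4) -> count=0 queue=[T5] holders={T1,T2}
Step 18: signal(T2) -> count=0 queue=[] holders={T1,T5}
Step 19: wait(T4) -> count=0 queue=[T4] holders={T1,T5}
Final holders: {T1,T5} -> T1 in holders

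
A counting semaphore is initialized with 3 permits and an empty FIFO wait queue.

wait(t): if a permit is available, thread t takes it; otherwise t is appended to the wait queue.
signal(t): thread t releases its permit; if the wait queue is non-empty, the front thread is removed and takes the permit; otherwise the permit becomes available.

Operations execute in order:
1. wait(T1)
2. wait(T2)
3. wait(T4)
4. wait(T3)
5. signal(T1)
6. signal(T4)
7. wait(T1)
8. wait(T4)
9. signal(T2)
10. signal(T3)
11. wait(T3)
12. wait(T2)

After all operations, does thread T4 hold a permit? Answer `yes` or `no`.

Step 1: wait(T1) -> count=2 queue=[] holders={T1}
Step 2: wait(T2) -> count=1 queue=[] holders={T1,T2}
Step 3: wait(T4) -> count=0 queue=[] holders={T1,T2,T4}
Step 4: wait(T3) -> count=0 queue=[T3] holders={T1,T2,T4}
Step 5: signal(T1) -> count=0 queue=[] holders={T2,T3,T4}
Step 6: signal(T4) -> count=1 queue=[] holders={T2,T3}
Step 7: wait(T1) -> count=0 queue=[] holders={T1,T2,T3}
Step 8: wait(T4) -> count=0 queue=[T4] holders={T1,T2,T3}
Step 9: signal(T2) -> count=0 queue=[] holders={T1,T3,T4}
Step 10: signal(T3) -> count=1 queue=[] holders={T1,T4}
Step 11: wait(T3) -> count=0 queue=[] holders={T1,T3,T4}
Step 12: wait(T2) -> count=0 queue=[T2] holders={T1,T3,T4}
Final holders: {T1,T3,T4} -> T4 in holders

Answer: yes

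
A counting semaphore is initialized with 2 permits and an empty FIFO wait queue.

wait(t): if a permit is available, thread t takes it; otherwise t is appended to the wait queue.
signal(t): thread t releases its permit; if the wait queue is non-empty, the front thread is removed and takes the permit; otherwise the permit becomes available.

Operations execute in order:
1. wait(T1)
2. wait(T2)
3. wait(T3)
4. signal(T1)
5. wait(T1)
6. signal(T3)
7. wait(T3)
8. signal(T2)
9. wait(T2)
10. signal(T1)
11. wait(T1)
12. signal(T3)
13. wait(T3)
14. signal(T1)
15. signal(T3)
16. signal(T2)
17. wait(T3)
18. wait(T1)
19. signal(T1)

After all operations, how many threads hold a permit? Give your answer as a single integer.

Answer: 1

Derivation:
Step 1: wait(T1) -> count=1 queue=[] holders={T1}
Step 2: wait(T2) -> count=0 queue=[] holders={T1,T2}
Step 3: wait(T3) -> count=0 queue=[T3] holders={T1,T2}
Step 4: signal(T1) -> count=0 queue=[] holders={T2,T3}
Step 5: wait(T1) -> count=0 queue=[T1] holders={T2,T3}
Step 6: signal(T3) -> count=0 queue=[] holders={T1,T2}
Step 7: wait(T3) -> count=0 queue=[T3] holders={T1,T2}
Step 8: signal(T2) -> count=0 queue=[] holders={T1,T3}
Step 9: wait(T2) -> count=0 queue=[T2] holders={T1,T3}
Step 10: signal(T1) -> count=0 queue=[] holders={T2,T3}
Step 11: wait(T1) -> count=0 queue=[T1] holders={T2,T3}
Step 12: signal(T3) -> count=0 queue=[] holders={T1,T2}
Step 13: wait(T3) -> count=0 queue=[T3] holders={T1,T2}
Step 14: signal(T1) -> count=0 queue=[] holders={T2,T3}
Step 15: signal(T3) -> count=1 queue=[] holders={T2}
Step 16: signal(T2) -> count=2 queue=[] holders={none}
Step 17: wait(T3) -> count=1 queue=[] holders={T3}
Step 18: wait(T1) -> count=0 queue=[] holders={T1,T3}
Step 19: signal(T1) -> count=1 queue=[] holders={T3}
Final holders: {T3} -> 1 thread(s)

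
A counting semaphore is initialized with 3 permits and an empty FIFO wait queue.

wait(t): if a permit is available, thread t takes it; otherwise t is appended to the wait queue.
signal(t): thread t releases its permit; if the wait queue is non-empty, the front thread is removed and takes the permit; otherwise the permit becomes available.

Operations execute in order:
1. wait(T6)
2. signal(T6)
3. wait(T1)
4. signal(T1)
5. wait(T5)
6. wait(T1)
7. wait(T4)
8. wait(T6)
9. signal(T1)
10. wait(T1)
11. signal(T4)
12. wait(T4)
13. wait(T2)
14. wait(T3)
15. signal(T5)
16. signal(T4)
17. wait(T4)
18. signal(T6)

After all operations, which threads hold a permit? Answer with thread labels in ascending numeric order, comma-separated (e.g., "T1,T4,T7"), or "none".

Step 1: wait(T6) -> count=2 queue=[] holders={T6}
Step 2: signal(T6) -> count=3 queue=[] holders={none}
Step 3: wait(T1) -> count=2 queue=[] holders={T1}
Step 4: signal(T1) -> count=3 queue=[] holders={none}
Step 5: wait(T5) -> count=2 queue=[] holders={T5}
Step 6: wait(T1) -> count=1 queue=[] holders={T1,T5}
Step 7: wait(T4) -> count=0 queue=[] holders={T1,T4,T5}
Step 8: wait(T6) -> count=0 queue=[T6] holders={T1,T4,T5}
Step 9: signal(T1) -> count=0 queue=[] holders={T4,T5,T6}
Step 10: wait(T1) -> count=0 queue=[T1] holders={T4,T5,T6}
Step 11: signal(T4) -> count=0 queue=[] holders={T1,T5,T6}
Step 12: wait(T4) -> count=0 queue=[T4] holders={T1,T5,T6}
Step 13: wait(T2) -> count=0 queue=[T4,T2] holders={T1,T5,T6}
Step 14: wait(T3) -> count=0 queue=[T4,T2,T3] holders={T1,T5,T6}
Step 15: signal(T5) -> count=0 queue=[T2,T3] holders={T1,T4,T6}
Step 16: signal(T4) -> count=0 queue=[T3] holders={T1,T2,T6}
Step 17: wait(T4) -> count=0 queue=[T3,T4] holders={T1,T2,T6}
Step 18: signal(T6) -> count=0 queue=[T4] holders={T1,T2,T3}
Final holders: T1,T2,T3

Answer: T1,T2,T3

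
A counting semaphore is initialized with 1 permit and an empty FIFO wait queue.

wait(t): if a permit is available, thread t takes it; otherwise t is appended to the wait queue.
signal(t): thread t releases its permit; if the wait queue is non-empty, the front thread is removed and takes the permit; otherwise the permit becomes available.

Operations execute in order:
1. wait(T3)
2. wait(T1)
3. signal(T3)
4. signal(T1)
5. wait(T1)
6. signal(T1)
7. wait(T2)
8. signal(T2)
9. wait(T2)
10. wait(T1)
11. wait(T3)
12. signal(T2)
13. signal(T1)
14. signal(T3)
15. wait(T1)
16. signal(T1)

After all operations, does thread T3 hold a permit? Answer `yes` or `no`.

Answer: no

Derivation:
Step 1: wait(T3) -> count=0 queue=[] holders={T3}
Step 2: wait(T1) -> count=0 queue=[T1] holders={T3}
Step 3: signal(T3) -> count=0 queue=[] holders={T1}
Step 4: signal(T1) -> count=1 queue=[] holders={none}
Step 5: wait(T1) -> count=0 queue=[] holders={T1}
Step 6: signal(T1) -> count=1 queue=[] holders={none}
Step 7: wait(T2) -> count=0 queue=[] holders={T2}
Step 8: signal(T2) -> count=1 queue=[] holders={none}
Step 9: wait(T2) -> count=0 queue=[] holders={T2}
Step 10: wait(T1) -> count=0 queue=[T1] holders={T2}
Step 11: wait(T3) -> count=0 queue=[T1,T3] holders={T2}
Step 12: signal(T2) -> count=0 queue=[T3] holders={T1}
Step 13: signal(T1) -> count=0 queue=[] holders={T3}
Step 14: signal(T3) -> count=1 queue=[] holders={none}
Step 15: wait(T1) -> count=0 queue=[] holders={T1}
Step 16: signal(T1) -> count=1 queue=[] holders={none}
Final holders: {none} -> T3 not in holders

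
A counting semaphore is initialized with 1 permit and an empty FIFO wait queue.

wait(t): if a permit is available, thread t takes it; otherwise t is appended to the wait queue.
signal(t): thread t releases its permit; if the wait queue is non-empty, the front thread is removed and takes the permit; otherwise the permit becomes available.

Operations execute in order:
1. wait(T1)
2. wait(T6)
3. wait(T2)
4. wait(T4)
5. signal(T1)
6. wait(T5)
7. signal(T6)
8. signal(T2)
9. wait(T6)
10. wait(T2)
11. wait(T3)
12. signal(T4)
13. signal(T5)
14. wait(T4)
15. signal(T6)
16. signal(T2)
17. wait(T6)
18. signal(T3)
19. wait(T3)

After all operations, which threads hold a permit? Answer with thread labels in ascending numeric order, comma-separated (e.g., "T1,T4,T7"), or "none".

Step 1: wait(T1) -> count=0 queue=[] holders={T1}
Step 2: wait(T6) -> count=0 queue=[T6] holders={T1}
Step 3: wait(T2) -> count=0 queue=[T6,T2] holders={T1}
Step 4: wait(T4) -> count=0 queue=[T6,T2,T4] holders={T1}
Step 5: signal(T1) -> count=0 queue=[T2,T4] holders={T6}
Step 6: wait(T5) -> count=0 queue=[T2,T4,T5] holders={T6}
Step 7: signal(T6) -> count=0 queue=[T4,T5] holders={T2}
Step 8: signal(T2) -> count=0 queue=[T5] holders={T4}
Step 9: wait(T6) -> count=0 queue=[T5,T6] holders={T4}
Step 10: wait(T2) -> count=0 queue=[T5,T6,T2] holders={T4}
Step 11: wait(T3) -> count=0 queue=[T5,T6,T2,T3] holders={T4}
Step 12: signal(T4) -> count=0 queue=[T6,T2,T3] holders={T5}
Step 13: signal(T5) -> count=0 queue=[T2,T3] holders={T6}
Step 14: wait(T4) -> count=0 queue=[T2,T3,T4] holders={T6}
Step 15: signal(T6) -> count=0 queue=[T3,T4] holders={T2}
Step 16: signal(T2) -> count=0 queue=[T4] holders={T3}
Step 17: wait(T6) -> count=0 queue=[T4,T6] holders={T3}
Step 18: signal(T3) -> count=0 queue=[T6] holders={T4}
Step 19: wait(T3) -> count=0 queue=[T6,T3] holders={T4}
Final holders: T4

Answer: T4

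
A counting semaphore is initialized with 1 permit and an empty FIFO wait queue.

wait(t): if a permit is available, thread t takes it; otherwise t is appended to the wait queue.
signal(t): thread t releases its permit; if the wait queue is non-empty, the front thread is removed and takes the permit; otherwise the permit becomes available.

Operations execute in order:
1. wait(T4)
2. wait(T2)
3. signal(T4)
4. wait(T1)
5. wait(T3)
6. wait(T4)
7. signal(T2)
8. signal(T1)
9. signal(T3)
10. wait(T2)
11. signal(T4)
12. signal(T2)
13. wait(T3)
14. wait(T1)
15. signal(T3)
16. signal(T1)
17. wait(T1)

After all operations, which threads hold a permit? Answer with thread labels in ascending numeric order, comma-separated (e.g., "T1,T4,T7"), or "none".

Step 1: wait(T4) -> count=0 queue=[] holders={T4}
Step 2: wait(T2) -> count=0 queue=[T2] holders={T4}
Step 3: signal(T4) -> count=0 queue=[] holders={T2}
Step 4: wait(T1) -> count=0 queue=[T1] holders={T2}
Step 5: wait(T3) -> count=0 queue=[T1,T3] holders={T2}
Step 6: wait(T4) -> count=0 queue=[T1,T3,T4] holders={T2}
Step 7: signal(T2) -> count=0 queue=[T3,T4] holders={T1}
Step 8: signal(T1) -> count=0 queue=[T4] holders={T3}
Step 9: signal(T3) -> count=0 queue=[] holders={T4}
Step 10: wait(T2) -> count=0 queue=[T2] holders={T4}
Step 11: signal(T4) -> count=0 queue=[] holders={T2}
Step 12: signal(T2) -> count=1 queue=[] holders={none}
Step 13: wait(T3) -> count=0 queue=[] holders={T3}
Step 14: wait(T1) -> count=0 queue=[T1] holders={T3}
Step 15: signal(T3) -> count=0 queue=[] holders={T1}
Step 16: signal(T1) -> count=1 queue=[] holders={none}
Step 17: wait(T1) -> count=0 queue=[] holders={T1}
Final holders: T1

Answer: T1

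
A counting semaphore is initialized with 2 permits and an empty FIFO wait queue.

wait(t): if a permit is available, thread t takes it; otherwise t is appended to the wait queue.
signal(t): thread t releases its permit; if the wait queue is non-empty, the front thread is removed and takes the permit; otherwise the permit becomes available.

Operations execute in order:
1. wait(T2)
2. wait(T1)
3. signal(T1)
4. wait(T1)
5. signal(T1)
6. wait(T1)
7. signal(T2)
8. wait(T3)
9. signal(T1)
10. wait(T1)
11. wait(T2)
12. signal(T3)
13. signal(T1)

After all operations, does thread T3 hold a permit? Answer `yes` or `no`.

Answer: no

Derivation:
Step 1: wait(T2) -> count=1 queue=[] holders={T2}
Step 2: wait(T1) -> count=0 queue=[] holders={T1,T2}
Step 3: signal(T1) -> count=1 queue=[] holders={T2}
Step 4: wait(T1) -> count=0 queue=[] holders={T1,T2}
Step 5: signal(T1) -> count=1 queue=[] holders={T2}
Step 6: wait(T1) -> count=0 queue=[] holders={T1,T2}
Step 7: signal(T2) -> count=1 queue=[] holders={T1}
Step 8: wait(T3) -> count=0 queue=[] holders={T1,T3}
Step 9: signal(T1) -> count=1 queue=[] holders={T3}
Step 10: wait(T1) -> count=0 queue=[] holders={T1,T3}
Step 11: wait(T2) -> count=0 queue=[T2] holders={T1,T3}
Step 12: signal(T3) -> count=0 queue=[] holders={T1,T2}
Step 13: signal(T1) -> count=1 queue=[] holders={T2}
Final holders: {T2} -> T3 not in holders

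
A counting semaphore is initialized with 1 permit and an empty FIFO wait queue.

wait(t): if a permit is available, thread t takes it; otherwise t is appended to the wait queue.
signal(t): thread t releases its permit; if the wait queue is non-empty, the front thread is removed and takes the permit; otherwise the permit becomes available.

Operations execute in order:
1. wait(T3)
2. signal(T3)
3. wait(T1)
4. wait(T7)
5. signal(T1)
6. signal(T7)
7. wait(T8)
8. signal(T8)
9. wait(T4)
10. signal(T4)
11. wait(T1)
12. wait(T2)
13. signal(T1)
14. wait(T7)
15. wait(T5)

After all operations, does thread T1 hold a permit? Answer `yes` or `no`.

Answer: no

Derivation:
Step 1: wait(T3) -> count=0 queue=[] holders={T3}
Step 2: signal(T3) -> count=1 queue=[] holders={none}
Step 3: wait(T1) -> count=0 queue=[] holders={T1}
Step 4: wait(T7) -> count=0 queue=[T7] holders={T1}
Step 5: signal(T1) -> count=0 queue=[] holders={T7}
Step 6: signal(T7) -> count=1 queue=[] holders={none}
Step 7: wait(T8) -> count=0 queue=[] holders={T8}
Step 8: signal(T8) -> count=1 queue=[] holders={none}
Step 9: wait(T4) -> count=0 queue=[] holders={T4}
Step 10: signal(T4) -> count=1 queue=[] holders={none}
Step 11: wait(T1) -> count=0 queue=[] holders={T1}
Step 12: wait(T2) -> count=0 queue=[T2] holders={T1}
Step 13: signal(T1) -> count=0 queue=[] holders={T2}
Step 14: wait(T7) -> count=0 queue=[T7] holders={T2}
Step 15: wait(T5) -> count=0 queue=[T7,T5] holders={T2}
Final holders: {T2} -> T1 not in holders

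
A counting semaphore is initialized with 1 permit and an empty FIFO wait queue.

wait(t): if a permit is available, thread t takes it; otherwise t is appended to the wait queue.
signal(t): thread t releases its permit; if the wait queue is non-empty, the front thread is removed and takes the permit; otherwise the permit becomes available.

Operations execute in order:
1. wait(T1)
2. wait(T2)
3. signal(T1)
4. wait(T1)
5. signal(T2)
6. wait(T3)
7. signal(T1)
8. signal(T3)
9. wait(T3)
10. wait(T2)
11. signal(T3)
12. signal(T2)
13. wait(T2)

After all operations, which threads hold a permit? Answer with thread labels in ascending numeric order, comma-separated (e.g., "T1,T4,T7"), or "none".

Answer: T2

Derivation:
Step 1: wait(T1) -> count=0 queue=[] holders={T1}
Step 2: wait(T2) -> count=0 queue=[T2] holders={T1}
Step 3: signal(T1) -> count=0 queue=[] holders={T2}
Step 4: wait(T1) -> count=0 queue=[T1] holders={T2}
Step 5: signal(T2) -> count=0 queue=[] holders={T1}
Step 6: wait(T3) -> count=0 queue=[T3] holders={T1}
Step 7: signal(T1) -> count=0 queue=[] holders={T3}
Step 8: signal(T3) -> count=1 queue=[] holders={none}
Step 9: wait(T3) -> count=0 queue=[] holders={T3}
Step 10: wait(T2) -> count=0 queue=[T2] holders={T3}
Step 11: signal(T3) -> count=0 queue=[] holders={T2}
Step 12: signal(T2) -> count=1 queue=[] holders={none}
Step 13: wait(T2) -> count=0 queue=[] holders={T2}
Final holders: T2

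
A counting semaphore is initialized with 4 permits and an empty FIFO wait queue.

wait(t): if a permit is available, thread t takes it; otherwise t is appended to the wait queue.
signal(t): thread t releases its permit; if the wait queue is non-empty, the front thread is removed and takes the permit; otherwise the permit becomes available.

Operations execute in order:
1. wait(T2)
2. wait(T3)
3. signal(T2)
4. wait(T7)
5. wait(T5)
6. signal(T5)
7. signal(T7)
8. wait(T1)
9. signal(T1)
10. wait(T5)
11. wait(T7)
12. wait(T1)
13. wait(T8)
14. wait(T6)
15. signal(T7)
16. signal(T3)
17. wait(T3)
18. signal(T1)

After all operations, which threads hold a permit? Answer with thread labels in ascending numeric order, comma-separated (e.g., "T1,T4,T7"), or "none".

Step 1: wait(T2) -> count=3 queue=[] holders={T2}
Step 2: wait(T3) -> count=2 queue=[] holders={T2,T3}
Step 3: signal(T2) -> count=3 queue=[] holders={T3}
Step 4: wait(T7) -> count=2 queue=[] holders={T3,T7}
Step 5: wait(T5) -> count=1 queue=[] holders={T3,T5,T7}
Step 6: signal(T5) -> count=2 queue=[] holders={T3,T7}
Step 7: signal(T7) -> count=3 queue=[] holders={T3}
Step 8: wait(T1) -> count=2 queue=[] holders={T1,T3}
Step 9: signal(T1) -> count=3 queue=[] holders={T3}
Step 10: wait(T5) -> count=2 queue=[] holders={T3,T5}
Step 11: wait(T7) -> count=1 queue=[] holders={T3,T5,T7}
Step 12: wait(T1) -> count=0 queue=[] holders={T1,T3,T5,T7}
Step 13: wait(T8) -> count=0 queue=[T8] holders={T1,T3,T5,T7}
Step 14: wait(T6) -> count=0 queue=[T8,T6] holders={T1,T3,T5,T7}
Step 15: signal(T7) -> count=0 queue=[T6] holders={T1,T3,T5,T8}
Step 16: signal(T3) -> count=0 queue=[] holders={T1,T5,T6,T8}
Step 17: wait(T3) -> count=0 queue=[T3] holders={T1,T5,T6,T8}
Step 18: signal(T1) -> count=0 queue=[] holders={T3,T5,T6,T8}
Final holders: T3,T5,T6,T8

Answer: T3,T5,T6,T8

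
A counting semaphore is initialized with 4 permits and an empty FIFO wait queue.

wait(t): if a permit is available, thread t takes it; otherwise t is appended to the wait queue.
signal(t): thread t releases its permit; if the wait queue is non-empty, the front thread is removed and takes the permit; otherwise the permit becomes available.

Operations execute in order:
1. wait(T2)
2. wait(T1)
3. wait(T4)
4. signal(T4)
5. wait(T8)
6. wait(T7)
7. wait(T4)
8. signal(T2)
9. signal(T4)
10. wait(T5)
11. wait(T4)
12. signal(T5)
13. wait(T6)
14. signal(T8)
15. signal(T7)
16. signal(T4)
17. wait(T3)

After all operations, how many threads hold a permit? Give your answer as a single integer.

Answer: 3

Derivation:
Step 1: wait(T2) -> count=3 queue=[] holders={T2}
Step 2: wait(T1) -> count=2 queue=[] holders={T1,T2}
Step 3: wait(T4) -> count=1 queue=[] holders={T1,T2,T4}
Step 4: signal(T4) -> count=2 queue=[] holders={T1,T2}
Step 5: wait(T8) -> count=1 queue=[] holders={T1,T2,T8}
Step 6: wait(T7) -> count=0 queue=[] holders={T1,T2,T7,T8}
Step 7: wait(T4) -> count=0 queue=[T4] holders={T1,T2,T7,T8}
Step 8: signal(T2) -> count=0 queue=[] holders={T1,T4,T7,T8}
Step 9: signal(T4) -> count=1 queue=[] holders={T1,T7,T8}
Step 10: wait(T5) -> count=0 queue=[] holders={T1,T5,T7,T8}
Step 11: wait(T4) -> count=0 queue=[T4] holders={T1,T5,T7,T8}
Step 12: signal(T5) -> count=0 queue=[] holders={T1,T4,T7,T8}
Step 13: wait(T6) -> count=0 queue=[T6] holders={T1,T4,T7,T8}
Step 14: signal(T8) -> count=0 queue=[] holders={T1,T4,T6,T7}
Step 15: signal(T7) -> count=1 queue=[] holders={T1,T4,T6}
Step 16: signal(T4) -> count=2 queue=[] holders={T1,T6}
Step 17: wait(T3) -> count=1 queue=[] holders={T1,T3,T6}
Final holders: {T1,T3,T6} -> 3 thread(s)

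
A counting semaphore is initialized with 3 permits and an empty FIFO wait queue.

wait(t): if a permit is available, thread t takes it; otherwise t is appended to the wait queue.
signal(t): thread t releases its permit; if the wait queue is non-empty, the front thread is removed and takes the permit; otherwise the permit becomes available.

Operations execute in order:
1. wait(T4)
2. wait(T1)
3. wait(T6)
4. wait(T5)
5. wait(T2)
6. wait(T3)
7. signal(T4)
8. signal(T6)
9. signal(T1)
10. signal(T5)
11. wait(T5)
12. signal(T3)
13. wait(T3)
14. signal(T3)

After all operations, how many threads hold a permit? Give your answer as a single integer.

Answer: 2

Derivation:
Step 1: wait(T4) -> count=2 queue=[] holders={T4}
Step 2: wait(T1) -> count=1 queue=[] holders={T1,T4}
Step 3: wait(T6) -> count=0 queue=[] holders={T1,T4,T6}
Step 4: wait(T5) -> count=0 queue=[T5] holders={T1,T4,T6}
Step 5: wait(T2) -> count=0 queue=[T5,T2] holders={T1,T4,T6}
Step 6: wait(T3) -> count=0 queue=[T5,T2,T3] holders={T1,T4,T6}
Step 7: signal(T4) -> count=0 queue=[T2,T3] holders={T1,T5,T6}
Step 8: signal(T6) -> count=0 queue=[T3] holders={T1,T2,T5}
Step 9: signal(T1) -> count=0 queue=[] holders={T2,T3,T5}
Step 10: signal(T5) -> count=1 queue=[] holders={T2,T3}
Step 11: wait(T5) -> count=0 queue=[] holders={T2,T3,T5}
Step 12: signal(T3) -> count=1 queue=[] holders={T2,T5}
Step 13: wait(T3) -> count=0 queue=[] holders={T2,T3,T5}
Step 14: signal(T3) -> count=1 queue=[] holders={T2,T5}
Final holders: {T2,T5} -> 2 thread(s)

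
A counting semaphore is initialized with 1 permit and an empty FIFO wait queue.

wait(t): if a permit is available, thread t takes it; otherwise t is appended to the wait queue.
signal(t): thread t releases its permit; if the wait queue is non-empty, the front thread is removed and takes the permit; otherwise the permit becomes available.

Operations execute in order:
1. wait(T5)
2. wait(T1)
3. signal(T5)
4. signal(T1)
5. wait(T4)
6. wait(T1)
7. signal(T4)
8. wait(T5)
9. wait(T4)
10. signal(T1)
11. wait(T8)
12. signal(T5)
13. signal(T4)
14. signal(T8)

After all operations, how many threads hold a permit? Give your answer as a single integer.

Step 1: wait(T5) -> count=0 queue=[] holders={T5}
Step 2: wait(T1) -> count=0 queue=[T1] holders={T5}
Step 3: signal(T5) -> count=0 queue=[] holders={T1}
Step 4: signal(T1) -> count=1 queue=[] holders={none}
Step 5: wait(T4) -> count=0 queue=[] holders={T4}
Step 6: wait(T1) -> count=0 queue=[T1] holders={T4}
Step 7: signal(T4) -> count=0 queue=[] holders={T1}
Step 8: wait(T5) -> count=0 queue=[T5] holders={T1}
Step 9: wait(T4) -> count=0 queue=[T5,T4] holders={T1}
Step 10: signal(T1) -> count=0 queue=[T4] holders={T5}
Step 11: wait(T8) -> count=0 queue=[T4,T8] holders={T5}
Step 12: signal(T5) -> count=0 queue=[T8] holders={T4}
Step 13: signal(T4) -> count=0 queue=[] holders={T8}
Step 14: signal(T8) -> count=1 queue=[] holders={none}
Final holders: {none} -> 0 thread(s)

Answer: 0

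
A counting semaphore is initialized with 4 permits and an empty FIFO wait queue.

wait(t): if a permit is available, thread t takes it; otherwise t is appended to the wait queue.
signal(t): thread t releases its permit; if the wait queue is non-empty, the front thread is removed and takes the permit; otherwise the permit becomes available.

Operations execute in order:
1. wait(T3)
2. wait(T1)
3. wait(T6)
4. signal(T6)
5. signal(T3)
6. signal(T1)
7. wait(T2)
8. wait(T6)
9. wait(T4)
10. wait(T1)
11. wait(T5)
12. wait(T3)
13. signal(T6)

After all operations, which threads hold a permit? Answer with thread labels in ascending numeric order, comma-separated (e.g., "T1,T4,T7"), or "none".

Answer: T1,T2,T4,T5

Derivation:
Step 1: wait(T3) -> count=3 queue=[] holders={T3}
Step 2: wait(T1) -> count=2 queue=[] holders={T1,T3}
Step 3: wait(T6) -> count=1 queue=[] holders={T1,T3,T6}
Step 4: signal(T6) -> count=2 queue=[] holders={T1,T3}
Step 5: signal(T3) -> count=3 queue=[] holders={T1}
Step 6: signal(T1) -> count=4 queue=[] holders={none}
Step 7: wait(T2) -> count=3 queue=[] holders={T2}
Step 8: wait(T6) -> count=2 queue=[] holders={T2,T6}
Step 9: wait(T4) -> count=1 queue=[] holders={T2,T4,T6}
Step 10: wait(T1) -> count=0 queue=[] holders={T1,T2,T4,T6}
Step 11: wait(T5) -> count=0 queue=[T5] holders={T1,T2,T4,T6}
Step 12: wait(T3) -> count=0 queue=[T5,T3] holders={T1,T2,T4,T6}
Step 13: signal(T6) -> count=0 queue=[T3] holders={T1,T2,T4,T5}
Final holders: T1,T2,T4,T5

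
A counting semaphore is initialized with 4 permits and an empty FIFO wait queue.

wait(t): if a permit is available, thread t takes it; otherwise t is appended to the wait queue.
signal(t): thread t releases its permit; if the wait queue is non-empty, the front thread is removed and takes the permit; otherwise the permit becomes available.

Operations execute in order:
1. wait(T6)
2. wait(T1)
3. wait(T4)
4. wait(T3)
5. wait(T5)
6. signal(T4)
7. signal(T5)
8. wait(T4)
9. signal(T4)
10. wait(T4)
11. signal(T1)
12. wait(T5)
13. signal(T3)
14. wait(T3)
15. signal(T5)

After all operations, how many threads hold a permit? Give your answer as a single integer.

Step 1: wait(T6) -> count=3 queue=[] holders={T6}
Step 2: wait(T1) -> count=2 queue=[] holders={T1,T6}
Step 3: wait(T4) -> count=1 queue=[] holders={T1,T4,T6}
Step 4: wait(T3) -> count=0 queue=[] holders={T1,T3,T4,T6}
Step 5: wait(T5) -> count=0 queue=[T5] holders={T1,T3,T4,T6}
Step 6: signal(T4) -> count=0 queue=[] holders={T1,T3,T5,T6}
Step 7: signal(T5) -> count=1 queue=[] holders={T1,T3,T6}
Step 8: wait(T4) -> count=0 queue=[] holders={T1,T3,T4,T6}
Step 9: signal(T4) -> count=1 queue=[] holders={T1,T3,T6}
Step 10: wait(T4) -> count=0 queue=[] holders={T1,T3,T4,T6}
Step 11: signal(T1) -> count=1 queue=[] holders={T3,T4,T6}
Step 12: wait(T5) -> count=0 queue=[] holders={T3,T4,T5,T6}
Step 13: signal(T3) -> count=1 queue=[] holders={T4,T5,T6}
Step 14: wait(T3) -> count=0 queue=[] holders={T3,T4,T5,T6}
Step 15: signal(T5) -> count=1 queue=[] holders={T3,T4,T6}
Final holders: {T3,T4,T6} -> 3 thread(s)

Answer: 3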